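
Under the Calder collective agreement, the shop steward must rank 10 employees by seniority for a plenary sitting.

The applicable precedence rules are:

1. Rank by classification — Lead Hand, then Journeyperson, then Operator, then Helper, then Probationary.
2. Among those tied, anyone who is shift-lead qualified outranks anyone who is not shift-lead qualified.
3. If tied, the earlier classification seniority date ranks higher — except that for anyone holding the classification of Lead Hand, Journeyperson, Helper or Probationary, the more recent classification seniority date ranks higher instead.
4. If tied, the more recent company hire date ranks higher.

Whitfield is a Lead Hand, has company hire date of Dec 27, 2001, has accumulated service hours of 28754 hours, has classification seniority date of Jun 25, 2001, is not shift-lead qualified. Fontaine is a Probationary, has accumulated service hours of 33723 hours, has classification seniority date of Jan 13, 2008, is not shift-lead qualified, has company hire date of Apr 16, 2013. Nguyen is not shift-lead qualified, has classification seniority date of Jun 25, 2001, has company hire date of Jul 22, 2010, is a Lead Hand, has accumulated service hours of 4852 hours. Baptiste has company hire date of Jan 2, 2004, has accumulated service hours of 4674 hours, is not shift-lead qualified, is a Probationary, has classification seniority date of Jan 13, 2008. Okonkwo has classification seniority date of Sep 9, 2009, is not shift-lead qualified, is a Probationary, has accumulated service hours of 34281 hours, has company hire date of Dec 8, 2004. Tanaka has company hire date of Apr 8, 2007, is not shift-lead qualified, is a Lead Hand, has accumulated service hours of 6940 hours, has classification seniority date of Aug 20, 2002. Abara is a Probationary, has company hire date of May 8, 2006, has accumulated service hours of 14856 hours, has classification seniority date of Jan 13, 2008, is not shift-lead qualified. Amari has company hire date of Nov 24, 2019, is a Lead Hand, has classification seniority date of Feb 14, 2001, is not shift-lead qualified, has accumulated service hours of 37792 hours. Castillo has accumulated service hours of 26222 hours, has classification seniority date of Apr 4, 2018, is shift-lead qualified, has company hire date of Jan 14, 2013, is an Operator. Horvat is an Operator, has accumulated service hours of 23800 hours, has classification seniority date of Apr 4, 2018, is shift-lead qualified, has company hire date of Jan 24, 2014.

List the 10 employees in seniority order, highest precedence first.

Tanaka, Nguyen, Whitfield, Amari, Horvat, Castillo, Okonkwo, Fontaine, Abara, Baptiste

By classification: Tanaka, Nguyen, Whitfield and Amari (Lead Hand); then Horvat and Castillo (Operator); then Okonkwo, Fontaine, Abara and Baptiste (Probationary).
Tanaka, Nguyen, Whitfield and Amari are each not shift-lead qualified, so the next rule applies.
Among Tanaka, Nguyen, Whitfield and Amari, by classification seniority date (later first) (reversed rule for this group): Tanaka (Aug 20, 2002) before Nguyen and Whitfield (Jun 25, 2001) before Amari (Feb 14, 2001).
Among Nguyen and Whitfield, by company hire date (later first): Nguyen (Jul 22, 2010) before Whitfield (Dec 27, 2001).
Horvat and Castillo are each shift-lead qualified, so the next rule applies.
Horvat and Castillo both have classification seniority date Apr 4, 2018, so the next rule applies.
Among Horvat and Castillo, by company hire date (later first): Horvat (Jan 24, 2014) before Castillo (Jan 14, 2013).
Okonkwo, Fontaine, Abara and Baptiste are each not shift-lead qualified, so the next rule applies.
Among Okonkwo, Fontaine, Abara and Baptiste, by classification seniority date (later first) (reversed rule for this group): Okonkwo (Sep 9, 2009) before Fontaine, Abara and Baptiste (Jan 13, 2008).
Among Fontaine, Abara and Baptiste, by company hire date (later first): Fontaine (Apr 16, 2013) before Abara (May 8, 2006) before Baptiste (Jan 2, 2004).
Full order: Tanaka, Nguyen, Whitfield, Amari, Horvat, Castillo, Okonkwo, Fontaine, Abara, Baptiste.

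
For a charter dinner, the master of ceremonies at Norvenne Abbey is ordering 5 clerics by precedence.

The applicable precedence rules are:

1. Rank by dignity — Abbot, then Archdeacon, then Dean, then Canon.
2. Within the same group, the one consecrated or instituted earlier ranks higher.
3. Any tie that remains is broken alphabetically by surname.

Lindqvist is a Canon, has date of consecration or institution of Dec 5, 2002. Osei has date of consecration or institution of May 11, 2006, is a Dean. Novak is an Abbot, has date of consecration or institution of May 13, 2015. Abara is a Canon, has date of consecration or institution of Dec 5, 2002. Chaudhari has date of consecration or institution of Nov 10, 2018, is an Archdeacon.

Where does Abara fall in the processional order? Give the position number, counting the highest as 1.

4

By dignity: Novak (Abbot); then Chaudhari (Archdeacon); then Osei (Dean); then Abara and Lindqvist (Canon).
Abara and Lindqvist both have date of consecration or institution Dec 5, 2002, so the next rule applies.
Among Abara and Lindqvist, alphabetically by surname: Abara before Lindqvist.
Order: Novak, Chaudhari, Osei, Abara, Lindqvist. So position 4.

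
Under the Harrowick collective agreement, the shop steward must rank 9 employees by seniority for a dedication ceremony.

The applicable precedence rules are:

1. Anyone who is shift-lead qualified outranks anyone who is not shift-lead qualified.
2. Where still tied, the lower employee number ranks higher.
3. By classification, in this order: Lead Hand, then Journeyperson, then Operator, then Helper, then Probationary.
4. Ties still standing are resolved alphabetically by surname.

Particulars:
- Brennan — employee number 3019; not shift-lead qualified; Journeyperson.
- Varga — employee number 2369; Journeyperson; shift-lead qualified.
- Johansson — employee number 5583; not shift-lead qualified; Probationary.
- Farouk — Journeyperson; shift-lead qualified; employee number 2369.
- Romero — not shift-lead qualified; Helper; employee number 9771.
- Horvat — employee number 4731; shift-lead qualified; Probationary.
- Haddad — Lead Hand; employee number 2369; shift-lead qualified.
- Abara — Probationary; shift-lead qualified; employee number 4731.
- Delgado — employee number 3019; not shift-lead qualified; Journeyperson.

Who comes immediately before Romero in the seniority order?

By the first rule: Haddad, Farouk, Varga, Abara and Horvat (each shift-lead qualified); then Brennan, Delgado, Johansson and Romero (each not shift-lead qualified).
Among Haddad, Farouk, Varga, Abara and Horvat, by employee number (lower first): Haddad, Farouk and Varga (2369) before Abara and Horvat (4731).
Among Haddad, Farouk and Varga, by classification: Haddad (Lead Hand) before Farouk and Varga (Journeyperson).
Among Farouk and Varga, alphabetically by surname: Farouk before Varga.
Abara and Horvat are each Probationary, so the next rule applies.
Among Abara and Horvat, alphabetically by surname: Abara before Horvat.
Among Brennan, Delgado, Johansson and Romero, by employee number (lower first): Brennan and Delgado (3019) before Johansson (5583) before Romero (9771).
Brennan and Delgado are each Journeyperson, so the next rule applies.
Among Brennan and Delgado, alphabetically by surname: Brennan before Delgado.
Order: Haddad, Farouk, Varga, Abara, Horvat, Brennan, Delgado, Johansson, Romero.

Johansson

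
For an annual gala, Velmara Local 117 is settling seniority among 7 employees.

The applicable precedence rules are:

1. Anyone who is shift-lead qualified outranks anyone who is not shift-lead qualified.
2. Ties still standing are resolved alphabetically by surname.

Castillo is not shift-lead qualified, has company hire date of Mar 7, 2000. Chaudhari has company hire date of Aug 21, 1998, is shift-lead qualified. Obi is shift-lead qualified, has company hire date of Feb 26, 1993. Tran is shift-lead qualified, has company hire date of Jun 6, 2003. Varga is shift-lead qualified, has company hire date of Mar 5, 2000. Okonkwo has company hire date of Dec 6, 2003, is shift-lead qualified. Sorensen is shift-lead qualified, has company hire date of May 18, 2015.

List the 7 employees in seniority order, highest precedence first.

By the first rule: Chaudhari, Obi, Okonkwo, Sorensen, Tran and Varga (each shift-lead qualified); then Castillo (not shift-lead qualified).
Among Chaudhari, Obi, Okonkwo, Sorensen, Tran and Varga, alphabetically by surname: Chaudhari before Obi before Okonkwo before Sorensen before Tran before Varga.
Full order: Chaudhari, Obi, Okonkwo, Sorensen, Tran, Varga, Castillo.

Chaudhari, Obi, Okonkwo, Sorensen, Tran, Varga, Castillo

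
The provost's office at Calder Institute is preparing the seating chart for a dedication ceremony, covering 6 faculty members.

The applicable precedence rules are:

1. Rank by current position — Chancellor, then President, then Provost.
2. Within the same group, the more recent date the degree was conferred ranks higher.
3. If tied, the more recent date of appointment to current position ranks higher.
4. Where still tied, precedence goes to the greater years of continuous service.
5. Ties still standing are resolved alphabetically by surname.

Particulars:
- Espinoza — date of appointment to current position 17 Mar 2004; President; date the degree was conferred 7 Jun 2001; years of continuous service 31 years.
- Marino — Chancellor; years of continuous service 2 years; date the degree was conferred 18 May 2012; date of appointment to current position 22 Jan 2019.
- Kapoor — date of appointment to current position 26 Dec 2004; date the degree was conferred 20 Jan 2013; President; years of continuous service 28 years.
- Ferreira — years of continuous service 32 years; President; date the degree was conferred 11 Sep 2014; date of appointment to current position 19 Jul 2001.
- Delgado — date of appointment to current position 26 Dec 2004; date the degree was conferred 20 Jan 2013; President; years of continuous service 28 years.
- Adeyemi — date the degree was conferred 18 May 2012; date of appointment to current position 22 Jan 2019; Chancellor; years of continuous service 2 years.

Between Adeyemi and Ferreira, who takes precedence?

Adeyemi

By current position: Adeyemi and Marino (Chancellor); then Ferreira, Delgado, Kapoor and Espinoza (President).
Adeyemi and Marino both have date the degree was conferred 18 May 2012, so the next rule applies.
Adeyemi and Marino both have date of appointment to current position 22 Jan 2019, so the next rule applies.
Adeyemi and Marino both have years of continuous service 2 years, so the next rule applies.
Among Adeyemi and Marino, alphabetically by surname: Adeyemi before Marino.
Among Ferreira, Delgado, Kapoor and Espinoza, by date the degree was conferred (later first): Ferreira (11 Sep 2014) before Delgado and Kapoor (20 Jan 2013) before Espinoza (7 Jun 2001).
Delgado and Kapoor both have date of appointment to current position 26 Dec 2004, so the next rule applies.
Delgado and Kapoor both have years of continuous service 28 years, so the next rule applies.
Among Delgado and Kapoor, alphabetically by surname: Delgado before Kapoor.
So Adeyemi takes precedence.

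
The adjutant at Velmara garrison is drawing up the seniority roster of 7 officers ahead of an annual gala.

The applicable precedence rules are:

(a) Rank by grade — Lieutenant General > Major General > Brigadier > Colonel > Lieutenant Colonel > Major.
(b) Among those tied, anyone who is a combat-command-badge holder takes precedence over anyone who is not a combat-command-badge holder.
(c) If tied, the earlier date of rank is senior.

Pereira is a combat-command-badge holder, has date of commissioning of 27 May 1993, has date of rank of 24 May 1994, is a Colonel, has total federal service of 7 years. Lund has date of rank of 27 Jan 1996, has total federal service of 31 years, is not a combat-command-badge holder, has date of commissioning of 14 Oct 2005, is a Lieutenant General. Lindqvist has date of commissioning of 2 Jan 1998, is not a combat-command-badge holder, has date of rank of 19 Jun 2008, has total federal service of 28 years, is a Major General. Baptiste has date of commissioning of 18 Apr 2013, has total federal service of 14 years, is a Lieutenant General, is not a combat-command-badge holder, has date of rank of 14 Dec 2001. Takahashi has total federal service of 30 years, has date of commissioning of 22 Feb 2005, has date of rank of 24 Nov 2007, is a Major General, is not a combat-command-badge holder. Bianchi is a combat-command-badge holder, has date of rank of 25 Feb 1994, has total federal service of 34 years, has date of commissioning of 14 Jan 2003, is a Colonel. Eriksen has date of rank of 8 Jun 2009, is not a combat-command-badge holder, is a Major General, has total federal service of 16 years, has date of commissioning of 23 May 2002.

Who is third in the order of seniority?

By grade: Lund and Baptiste (Lieutenant General); then Takahashi, Lindqvist and Eriksen (Major General); then Bianchi and Pereira (Colonel).
Lund and Baptiste are each not a combat-command-badge holder, so the next rule applies.
Among Lund and Baptiste, by date of rank (earlier first): Lund (27 Jan 1996) before Baptiste (14 Dec 2001).
Takahashi, Lindqvist and Eriksen are each not a combat-command-badge holder, so the next rule applies.
Among Takahashi, Lindqvist and Eriksen, by date of rank (earlier first): Takahashi (24 Nov 2007) before Lindqvist (19 Jun 2008) before Eriksen (8 Jun 2009).
Bianchi and Pereira are each a combat-command-badge holder, so the next rule applies.
Among Bianchi and Pereira, by date of rank (earlier first): Bianchi (25 Feb 1994) before Pereira (24 May 1994).
Order: Lund, Baptiste, Takahashi, Lindqvist, Eriksen, Bianchi, Pereira.

Takahashi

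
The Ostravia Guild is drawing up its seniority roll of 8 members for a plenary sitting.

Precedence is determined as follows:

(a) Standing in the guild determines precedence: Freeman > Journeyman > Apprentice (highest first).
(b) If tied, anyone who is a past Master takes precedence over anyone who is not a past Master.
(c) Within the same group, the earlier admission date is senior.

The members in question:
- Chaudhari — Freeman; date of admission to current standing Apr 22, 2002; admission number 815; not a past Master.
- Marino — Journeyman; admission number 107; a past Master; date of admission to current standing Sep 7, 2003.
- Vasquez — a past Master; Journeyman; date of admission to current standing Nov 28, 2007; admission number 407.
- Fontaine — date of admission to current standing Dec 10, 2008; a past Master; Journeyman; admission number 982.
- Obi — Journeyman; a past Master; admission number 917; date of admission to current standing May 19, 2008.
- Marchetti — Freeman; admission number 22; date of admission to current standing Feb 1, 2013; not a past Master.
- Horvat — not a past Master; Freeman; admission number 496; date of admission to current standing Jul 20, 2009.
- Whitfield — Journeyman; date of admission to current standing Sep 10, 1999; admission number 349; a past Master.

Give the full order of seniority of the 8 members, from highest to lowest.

By standing in the guild: Chaudhari, Horvat and Marchetti (Freeman); then Whitfield, Marino, Vasquez, Obi and Fontaine (Journeyman).
Chaudhari, Horvat and Marchetti are each not a past Master, so the next rule applies.
Among Chaudhari, Horvat and Marchetti, by date of admission to current standing (earlier first): Chaudhari (Apr 22, 2002) before Horvat (Jul 20, 2009) before Marchetti (Feb 1, 2013).
Whitfield, Marino, Vasquez, Obi and Fontaine are each a past Master, so the next rule applies.
Among Whitfield, Marino, Vasquez, Obi and Fontaine, by date of admission to current standing (earlier first): Whitfield (Sep 10, 1999) before Marino (Sep 7, 2003) before Vasquez (Nov 28, 2007) before Obi (May 19, 2008) before Fontaine (Dec 10, 2008).
Full order: Chaudhari, Horvat, Marchetti, Whitfield, Marino, Vasquez, Obi, Fontaine.

Chaudhari, Horvat, Marchetti, Whitfield, Marino, Vasquez, Obi, Fontaine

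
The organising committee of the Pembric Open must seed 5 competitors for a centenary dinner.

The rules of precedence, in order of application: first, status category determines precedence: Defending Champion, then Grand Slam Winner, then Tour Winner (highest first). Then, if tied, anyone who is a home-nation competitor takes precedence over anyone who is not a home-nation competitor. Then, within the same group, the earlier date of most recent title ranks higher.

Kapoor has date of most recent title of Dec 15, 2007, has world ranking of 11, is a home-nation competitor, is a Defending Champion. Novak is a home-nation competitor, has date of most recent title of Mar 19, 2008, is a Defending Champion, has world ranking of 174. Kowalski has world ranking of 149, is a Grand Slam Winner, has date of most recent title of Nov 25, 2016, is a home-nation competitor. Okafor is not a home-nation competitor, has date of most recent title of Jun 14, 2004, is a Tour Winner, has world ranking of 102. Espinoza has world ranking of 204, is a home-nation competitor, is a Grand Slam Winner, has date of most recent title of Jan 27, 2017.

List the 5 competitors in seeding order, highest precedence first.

By status category: Kapoor and Novak (Defending Champion); then Kowalski and Espinoza (Grand Slam Winner); then Okafor (Tour Winner).
Kapoor and Novak are each a home-nation competitor, so the next rule applies.
Among Kapoor and Novak, by date of most recent title (earlier first): Kapoor (Dec 15, 2007) before Novak (Mar 19, 2008).
Kowalski and Espinoza are each a home-nation competitor, so the next rule applies.
Among Kowalski and Espinoza, by date of most recent title (earlier first): Kowalski (Nov 25, 2016) before Espinoza (Jan 27, 2017).
Full order: Kapoor, Novak, Kowalski, Espinoza, Okafor.

Kapoor, Novak, Kowalski, Espinoza, Okafor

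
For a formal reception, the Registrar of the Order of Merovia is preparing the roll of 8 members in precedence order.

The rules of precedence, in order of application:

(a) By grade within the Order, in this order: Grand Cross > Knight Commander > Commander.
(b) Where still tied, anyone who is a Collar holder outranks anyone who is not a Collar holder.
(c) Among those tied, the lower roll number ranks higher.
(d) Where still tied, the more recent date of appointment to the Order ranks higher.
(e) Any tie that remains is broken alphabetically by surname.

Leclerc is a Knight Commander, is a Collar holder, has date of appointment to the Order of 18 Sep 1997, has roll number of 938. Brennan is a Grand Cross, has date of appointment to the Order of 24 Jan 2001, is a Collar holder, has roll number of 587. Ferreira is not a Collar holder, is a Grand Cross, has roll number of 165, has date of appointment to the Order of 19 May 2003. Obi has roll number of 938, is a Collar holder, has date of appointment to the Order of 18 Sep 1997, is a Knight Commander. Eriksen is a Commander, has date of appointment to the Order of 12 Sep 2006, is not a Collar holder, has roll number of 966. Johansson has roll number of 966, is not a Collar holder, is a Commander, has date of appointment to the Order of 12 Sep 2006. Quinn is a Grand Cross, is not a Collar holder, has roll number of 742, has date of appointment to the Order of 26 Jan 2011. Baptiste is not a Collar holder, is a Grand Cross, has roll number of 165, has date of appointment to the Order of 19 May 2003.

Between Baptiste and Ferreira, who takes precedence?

By grade within the Order: Brennan, Baptiste, Ferreira and Quinn (Grand Cross); then Leclerc and Obi (Knight Commander); then Eriksen and Johansson (Commander).
Among Brennan, Baptiste, Ferreira and Quinn, a Collar holder before not a Collar holder: Brennan (a Collar holder) before Baptiste, Ferreira and Quinn (not a Collar holder).
Among Baptiste, Ferreira and Quinn, by roll number (lower first): Baptiste and Ferreira (165) before Quinn (742).
Baptiste and Ferreira both have date of appointment to the Order 19 May 2003, so the next rule applies.
Among Baptiste and Ferreira, alphabetically by surname: Baptiste before Ferreira.
Leclerc and Obi are each a Collar holder, so the next rule applies.
Leclerc and Obi both have roll number 938, so the next rule applies.
Leclerc and Obi both have date of appointment to the Order 18 Sep 1997, so the next rule applies.
Among Leclerc and Obi, alphabetically by surname: Leclerc before Obi.
Eriksen and Johansson are each not a Collar holder, so the next rule applies.
Eriksen and Johansson both have roll number 966, so the next rule applies.
Eriksen and Johansson both have date of appointment to the Order 12 Sep 2006, so the next rule applies.
Among Eriksen and Johansson, alphabetically by surname: Eriksen before Johansson.
So Baptiste takes precedence.

Baptiste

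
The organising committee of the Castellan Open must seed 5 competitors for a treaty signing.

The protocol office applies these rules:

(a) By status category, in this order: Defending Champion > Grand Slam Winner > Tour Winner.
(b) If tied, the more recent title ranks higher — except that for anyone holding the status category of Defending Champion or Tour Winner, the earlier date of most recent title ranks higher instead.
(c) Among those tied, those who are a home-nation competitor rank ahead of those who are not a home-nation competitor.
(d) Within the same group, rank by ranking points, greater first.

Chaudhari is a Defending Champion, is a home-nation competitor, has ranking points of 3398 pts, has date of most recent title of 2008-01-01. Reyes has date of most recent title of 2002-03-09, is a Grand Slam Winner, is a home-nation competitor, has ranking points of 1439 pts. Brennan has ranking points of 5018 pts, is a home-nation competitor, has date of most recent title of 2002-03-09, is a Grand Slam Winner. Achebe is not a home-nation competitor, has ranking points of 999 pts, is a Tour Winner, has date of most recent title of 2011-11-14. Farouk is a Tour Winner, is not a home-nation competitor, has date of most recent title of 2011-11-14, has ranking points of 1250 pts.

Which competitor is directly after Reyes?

By status category: Chaudhari (Defending Champion); then Brennan and Reyes (Grand Slam Winner); then Farouk and Achebe (Tour Winner).
Brennan and Reyes both have date of most recent title 2002-03-09, so the next rule applies.
Brennan and Reyes are each a home-nation competitor, so the next rule applies.
Among Brennan and Reyes, by ranking points (higher first): Brennan (5018 pts) before Reyes (1439 pts).
Farouk and Achebe both have date of most recent title 2011-11-14, so the next rule applies.
Farouk and Achebe are each not a home-nation competitor, so the next rule applies.
Among Farouk and Achebe, by ranking points (higher first): Farouk (1250 pts) before Achebe (999 pts).
Order: Chaudhari, Brennan, Reyes, Farouk, Achebe.

Farouk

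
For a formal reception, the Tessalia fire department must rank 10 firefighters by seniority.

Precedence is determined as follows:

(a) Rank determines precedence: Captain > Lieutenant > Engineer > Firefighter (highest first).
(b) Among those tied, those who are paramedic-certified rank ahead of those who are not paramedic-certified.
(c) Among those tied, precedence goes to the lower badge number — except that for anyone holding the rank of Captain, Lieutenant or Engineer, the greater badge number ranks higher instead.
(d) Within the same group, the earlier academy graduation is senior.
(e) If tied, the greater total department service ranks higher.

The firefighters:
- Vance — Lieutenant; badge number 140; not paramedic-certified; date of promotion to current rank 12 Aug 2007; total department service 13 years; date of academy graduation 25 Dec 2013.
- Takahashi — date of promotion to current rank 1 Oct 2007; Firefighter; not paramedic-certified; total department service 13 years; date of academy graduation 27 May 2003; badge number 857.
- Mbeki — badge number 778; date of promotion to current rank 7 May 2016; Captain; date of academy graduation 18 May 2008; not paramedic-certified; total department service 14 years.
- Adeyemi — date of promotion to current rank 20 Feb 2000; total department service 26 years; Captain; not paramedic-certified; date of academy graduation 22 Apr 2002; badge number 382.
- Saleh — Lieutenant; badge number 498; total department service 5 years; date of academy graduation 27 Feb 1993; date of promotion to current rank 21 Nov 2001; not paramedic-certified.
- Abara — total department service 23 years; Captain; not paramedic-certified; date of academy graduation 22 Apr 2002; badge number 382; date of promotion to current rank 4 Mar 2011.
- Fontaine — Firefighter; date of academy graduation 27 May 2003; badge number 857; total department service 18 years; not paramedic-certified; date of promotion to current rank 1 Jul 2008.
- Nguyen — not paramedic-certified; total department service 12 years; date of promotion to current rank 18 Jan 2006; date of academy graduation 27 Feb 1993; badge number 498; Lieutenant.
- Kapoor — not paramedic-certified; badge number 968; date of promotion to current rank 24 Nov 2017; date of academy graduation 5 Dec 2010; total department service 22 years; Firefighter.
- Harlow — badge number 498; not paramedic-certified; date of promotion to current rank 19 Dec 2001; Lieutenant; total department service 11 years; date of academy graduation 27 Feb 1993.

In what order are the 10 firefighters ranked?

By rank: Mbeki, Adeyemi and Abara (Captain); then Nguyen, Harlow, Saleh and Vance (Lieutenant); then Fontaine, Takahashi and Kapoor (Firefighter).
Mbeki, Adeyemi and Abara are each not paramedic-certified, so the next rule applies.
Among Mbeki, Adeyemi and Abara, by badge number (higher first) (reversed rule for this group): Mbeki (778) before Adeyemi and Abara (382).
Adeyemi and Abara both have date of academy graduation 22 Apr 2002, so the next rule applies.
Among Adeyemi and Abara, by total department service (higher first): Adeyemi (26 years) before Abara (23 years).
Nguyen, Harlow, Saleh and Vance are each not paramedic-certified, so the next rule applies.
Among Nguyen, Harlow, Saleh and Vance, by badge number (higher first) (reversed rule for this group): Nguyen, Harlow and Saleh (498) before Vance (140).
Nguyen, Harlow and Saleh all have date of academy graduation 27 Feb 1993, so the next rule applies.
Among Nguyen, Harlow and Saleh, by total department service (higher first): Nguyen (12 years) before Harlow (11 years) before Saleh (5 years).
Fontaine, Takahashi and Kapoor are each not paramedic-certified, so the next rule applies.
Among Fontaine, Takahashi and Kapoor, by badge number (lower first): Fontaine and Takahashi (857) before Kapoor (968).
Fontaine and Takahashi both have date of academy graduation 27 May 2003, so the next rule applies.
Among Fontaine and Takahashi, by total department service (higher first): Fontaine (18 years) before Takahashi (13 years).
Full order: Mbeki, Adeyemi, Abara, Nguyen, Harlow, Saleh, Vance, Fontaine, Takahashi, Kapoor.

Mbeki, Adeyemi, Abara, Nguyen, Harlow, Saleh, Vance, Fontaine, Takahashi, Kapoor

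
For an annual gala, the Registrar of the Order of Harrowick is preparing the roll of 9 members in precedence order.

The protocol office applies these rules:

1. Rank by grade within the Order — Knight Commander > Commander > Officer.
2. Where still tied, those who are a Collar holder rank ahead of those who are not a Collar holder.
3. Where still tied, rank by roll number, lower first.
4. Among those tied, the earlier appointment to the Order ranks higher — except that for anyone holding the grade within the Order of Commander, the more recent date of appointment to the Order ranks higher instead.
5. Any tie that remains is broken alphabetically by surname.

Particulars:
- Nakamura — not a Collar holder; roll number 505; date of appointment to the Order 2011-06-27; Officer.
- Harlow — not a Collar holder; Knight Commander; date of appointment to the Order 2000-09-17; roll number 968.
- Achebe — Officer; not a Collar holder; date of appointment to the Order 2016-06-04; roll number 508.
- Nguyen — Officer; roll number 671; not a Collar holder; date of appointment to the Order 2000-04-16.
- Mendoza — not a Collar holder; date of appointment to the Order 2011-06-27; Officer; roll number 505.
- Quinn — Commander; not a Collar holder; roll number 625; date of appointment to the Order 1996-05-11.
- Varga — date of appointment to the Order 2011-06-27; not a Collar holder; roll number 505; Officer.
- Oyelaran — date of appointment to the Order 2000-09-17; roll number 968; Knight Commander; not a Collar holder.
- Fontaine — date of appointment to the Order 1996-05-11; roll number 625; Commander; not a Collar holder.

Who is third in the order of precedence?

Fontaine

By grade within the Order: Harlow and Oyelaran (Knight Commander); then Fontaine and Quinn (Commander); then Mendoza, Nakamura, Varga, Achebe and Nguyen (Officer).
Harlow and Oyelaran are each not a Collar holder, so the next rule applies.
Harlow and Oyelaran both have roll number 968, so the next rule applies.
Harlow and Oyelaran both have date of appointment to the Order 2000-09-17, so the next rule applies.
Among Harlow and Oyelaran, alphabetically by surname: Harlow before Oyelaran.
Fontaine and Quinn are each not a Collar holder, so the next rule applies.
Fontaine and Quinn both have roll number 625, so the next rule applies.
Fontaine and Quinn both have date of appointment to the Order 1996-05-11, so the next rule applies.
Among Fontaine and Quinn, alphabetically by surname: Fontaine before Quinn.
Mendoza, Nakamura, Varga, Achebe and Nguyen are each not a Collar holder, so the next rule applies.
Among Mendoza, Nakamura, Varga, Achebe and Nguyen, by roll number (lower first): Mendoza, Nakamura and Varga (505) before Achebe (508) before Nguyen (671).
Mendoza, Nakamura and Varga all have date of appointment to the Order 2011-06-27, so the next rule applies.
Among Mendoza, Nakamura and Varga, alphabetically by surname: Mendoza before Nakamura before Varga.
Order: Harlow, Oyelaran, Fontaine, Quinn, Mendoza, Nakamura, Varga, Achebe, Nguyen.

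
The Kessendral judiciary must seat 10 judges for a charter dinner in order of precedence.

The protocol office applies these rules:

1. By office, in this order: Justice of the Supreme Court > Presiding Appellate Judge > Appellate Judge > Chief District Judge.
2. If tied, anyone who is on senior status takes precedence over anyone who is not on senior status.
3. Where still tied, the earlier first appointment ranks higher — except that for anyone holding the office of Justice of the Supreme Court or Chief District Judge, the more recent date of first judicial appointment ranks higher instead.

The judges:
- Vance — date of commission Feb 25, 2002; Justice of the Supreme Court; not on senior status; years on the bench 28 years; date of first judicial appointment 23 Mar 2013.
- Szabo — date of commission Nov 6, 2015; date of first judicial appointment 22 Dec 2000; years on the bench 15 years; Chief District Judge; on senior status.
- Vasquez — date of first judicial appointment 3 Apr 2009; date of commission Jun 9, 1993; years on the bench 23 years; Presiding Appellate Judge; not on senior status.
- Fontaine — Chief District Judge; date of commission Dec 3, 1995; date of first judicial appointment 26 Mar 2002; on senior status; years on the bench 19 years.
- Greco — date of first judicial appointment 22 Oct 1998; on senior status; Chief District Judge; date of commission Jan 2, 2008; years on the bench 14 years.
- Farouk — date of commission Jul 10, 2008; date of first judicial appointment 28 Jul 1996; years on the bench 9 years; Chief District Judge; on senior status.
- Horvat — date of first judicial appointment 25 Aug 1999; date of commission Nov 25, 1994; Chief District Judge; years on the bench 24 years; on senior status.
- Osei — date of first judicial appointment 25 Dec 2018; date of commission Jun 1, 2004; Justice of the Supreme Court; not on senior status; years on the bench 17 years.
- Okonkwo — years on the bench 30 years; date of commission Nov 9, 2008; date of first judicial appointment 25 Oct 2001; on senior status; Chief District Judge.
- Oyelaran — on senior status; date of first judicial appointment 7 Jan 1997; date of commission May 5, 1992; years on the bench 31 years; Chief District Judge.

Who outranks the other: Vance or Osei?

Osei

By office: Osei and Vance (Justice of the Supreme Court); then Vasquez (Presiding Appellate Judge); then Fontaine, Okonkwo, Szabo, Horvat, Greco, Oyelaran and Farouk (Chief District Judge).
Osei and Vance are each not on senior status, so the next rule applies.
Among Osei and Vance, by date of first judicial appointment (later first) (reversed rule for this group): Osei (25 Dec 2018) before Vance (23 Mar 2013).
Fontaine, Okonkwo, Szabo, Horvat, Greco, Oyelaran and Farouk are each on senior status, so the next rule applies.
Among Fontaine, Okonkwo, Szabo, Horvat, Greco, Oyelaran and Farouk, by date of first judicial appointment (later first) (reversed rule for this group): Fontaine (26 Mar 2002) before Okonkwo (25 Oct 2001) before Szabo (22 Dec 2000) before Horvat (25 Aug 1999) before Greco (22 Oct 1998) before Oyelaran (7 Jan 1997) before Farouk (28 Jul 1996).
So Osei takes precedence.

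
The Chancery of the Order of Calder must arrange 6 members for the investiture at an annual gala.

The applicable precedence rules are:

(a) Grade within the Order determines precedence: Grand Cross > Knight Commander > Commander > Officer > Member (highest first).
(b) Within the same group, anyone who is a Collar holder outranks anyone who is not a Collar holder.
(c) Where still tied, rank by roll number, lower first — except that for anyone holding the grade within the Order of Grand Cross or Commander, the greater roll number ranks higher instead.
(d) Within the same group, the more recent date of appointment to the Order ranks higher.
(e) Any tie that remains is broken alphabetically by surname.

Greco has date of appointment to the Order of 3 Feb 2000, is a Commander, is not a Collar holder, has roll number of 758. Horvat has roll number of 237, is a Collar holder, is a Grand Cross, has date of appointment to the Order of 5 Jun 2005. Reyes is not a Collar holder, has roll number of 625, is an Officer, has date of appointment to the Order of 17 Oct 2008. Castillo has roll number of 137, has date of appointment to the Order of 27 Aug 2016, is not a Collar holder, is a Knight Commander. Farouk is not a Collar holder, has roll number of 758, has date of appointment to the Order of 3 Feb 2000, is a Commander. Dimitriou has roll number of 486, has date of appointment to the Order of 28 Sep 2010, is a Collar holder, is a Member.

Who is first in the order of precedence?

By grade within the Order: Horvat (Grand Cross); then Castillo (Knight Commander); then Farouk and Greco (Commander); then Reyes (Officer); then Dimitriou (Member).
Farouk and Greco are each not a Collar holder, so the next rule applies.
Farouk and Greco both have roll number 758, so the next rule applies.
Farouk and Greco both have date of appointment to the Order 3 Feb 2000, so the next rule applies.
Among Farouk and Greco, alphabetically by surname: Farouk before Greco.
Order: Horvat, Castillo, Farouk, Greco, Reyes, Dimitriou.

Horvat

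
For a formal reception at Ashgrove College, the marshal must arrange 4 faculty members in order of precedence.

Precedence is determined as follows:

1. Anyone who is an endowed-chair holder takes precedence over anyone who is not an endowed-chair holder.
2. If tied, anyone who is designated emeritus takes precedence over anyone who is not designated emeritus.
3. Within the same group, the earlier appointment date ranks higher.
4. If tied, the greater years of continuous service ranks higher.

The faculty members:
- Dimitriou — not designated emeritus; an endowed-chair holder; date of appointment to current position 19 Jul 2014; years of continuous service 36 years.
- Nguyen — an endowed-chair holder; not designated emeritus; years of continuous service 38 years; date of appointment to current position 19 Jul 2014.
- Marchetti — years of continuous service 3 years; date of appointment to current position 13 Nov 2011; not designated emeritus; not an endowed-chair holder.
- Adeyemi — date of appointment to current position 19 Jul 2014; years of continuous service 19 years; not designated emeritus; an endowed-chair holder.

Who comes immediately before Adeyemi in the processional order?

By the first rule: Nguyen, Dimitriou and Adeyemi (each an endowed-chair holder); then Marchetti (not an endowed-chair holder).
Nguyen, Dimitriou and Adeyemi are each not designated emeritus, so the next rule applies.
Nguyen, Dimitriou and Adeyemi all have date of appointment to current position 19 Jul 2014, so the next rule applies.
Among Nguyen, Dimitriou and Adeyemi, by years of continuous service (higher first): Nguyen (38 years) before Dimitriou (36 years) before Adeyemi (19 years).
Order: Nguyen, Dimitriou, Adeyemi, Marchetti.

Dimitriou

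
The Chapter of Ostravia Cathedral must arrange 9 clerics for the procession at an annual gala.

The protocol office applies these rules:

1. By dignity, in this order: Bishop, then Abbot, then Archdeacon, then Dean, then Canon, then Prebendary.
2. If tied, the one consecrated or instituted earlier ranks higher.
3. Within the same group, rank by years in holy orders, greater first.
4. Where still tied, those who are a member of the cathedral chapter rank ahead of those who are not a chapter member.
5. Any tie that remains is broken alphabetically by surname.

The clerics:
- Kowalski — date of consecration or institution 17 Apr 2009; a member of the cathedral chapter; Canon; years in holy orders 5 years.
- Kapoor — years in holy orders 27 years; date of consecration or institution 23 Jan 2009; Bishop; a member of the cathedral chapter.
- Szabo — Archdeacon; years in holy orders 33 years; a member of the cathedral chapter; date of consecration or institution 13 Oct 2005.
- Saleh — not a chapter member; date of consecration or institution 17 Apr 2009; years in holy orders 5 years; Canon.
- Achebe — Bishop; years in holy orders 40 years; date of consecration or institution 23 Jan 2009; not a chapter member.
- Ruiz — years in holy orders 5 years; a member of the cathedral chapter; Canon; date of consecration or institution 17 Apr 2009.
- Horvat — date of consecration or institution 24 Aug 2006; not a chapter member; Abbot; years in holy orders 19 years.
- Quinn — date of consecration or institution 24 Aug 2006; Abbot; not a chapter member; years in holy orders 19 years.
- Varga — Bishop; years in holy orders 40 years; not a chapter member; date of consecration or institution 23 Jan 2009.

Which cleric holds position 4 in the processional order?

Horvat

By dignity: Achebe, Varga and Kapoor (Bishop); then Horvat and Quinn (Abbot); then Szabo (Archdeacon); then Kowalski, Ruiz and Saleh (Canon).
Achebe, Varga and Kapoor all have date of consecration or institution 23 Jan 2009, so the next rule applies.
Among Achebe, Varga and Kapoor, by years in holy orders (higher first): Achebe and Varga (40 years) before Kapoor (27 years).
Achebe and Varga are each not a chapter member, so the next rule applies.
Among Achebe and Varga, alphabetically by surname: Achebe before Varga.
Horvat and Quinn both have date of consecration or institution 24 Aug 2006, so the next rule applies.
Horvat and Quinn both have years in holy orders 19 years, so the next rule applies.
Horvat and Quinn are each not a chapter member, so the next rule applies.
Among Horvat and Quinn, alphabetically by surname: Horvat before Quinn.
Kowalski, Ruiz and Saleh all have date of consecration or institution 17 Apr 2009, so the next rule applies.
Kowalski, Ruiz and Saleh all have years in holy orders 5 years, so the next rule applies.
Among Kowalski, Ruiz and Saleh, a member of the cathedral chapter before not a chapter member: Kowalski and Ruiz (a member of the cathedral chapter) before Saleh (not a chapter member).
Among Kowalski and Ruiz, alphabetically by surname: Kowalski before Ruiz.
Order: Achebe, Varga, Kapoor, Horvat, Quinn, Szabo, Kowalski, Ruiz, Saleh.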